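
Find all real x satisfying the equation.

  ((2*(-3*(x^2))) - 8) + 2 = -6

Step 1. [((2*(-3*(x^2))) - 8) + 2 = -6] +2 is outermost — subtract 2 both sides, so sub: (2*(-3*(x^2))) - 8 = -8.
Step 2. [(2*(-3*(x^2))) - 8 = -8] 2 divides every term; factor it out ⇒ factor: (-3*(x^2)) - 4 = -4.
Step 3. [(-3*(x^2)) - 4 = -4] -4 is outermost — add 4 both sides. So sub: -3*(x^2) = 0.
Step 4. [-3*(x^2) = 0] -3·(inner) — divide through by -3. So div: x^2 = 0.
Step 5. [x^2 = 0] LHS squared, RHS 0 ≥ 0: apply √ (±), so sqrt: x = 0.

Answer: x ∈ {0}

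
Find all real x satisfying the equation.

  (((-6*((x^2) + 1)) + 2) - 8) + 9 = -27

Step 1. [(((-6*((x^2) + 1)) + 2) - 8) + 9 = -27] subtract 9: x sits inside (… + 9) ⇒ sub: ((-6*((x^2) + 1)) + 2) - 8 = -36.
Step 2. [((-6*((x^2) + 1)) + 2) - 8 = -36] -8 is outermost — add 8 both sides, so sub: (-6*((x^2) + 1)) + 2 = -28.
Step 3. [(-6*((x^2) + 1)) + 2 = -28] subtract 2: x sits inside (… + 2). So sub: -6*((x^2) + 1) = -30.
Step 4. [-6*((x^2) + 1) = -30] divide by the outer -6. So div: (x^2) + 1 = 5.
Step 5. [(x^2) + 1 = 5] +1 is outermost — subtract 1 both sides, so sub: x^2 = 4.
Step 6. [x^2 = 4] √ both sides: 4 ≥ 0 gives two branches ⇒ sqrt: x = 2 or -2.

Answer: x ∈ {-2, 2}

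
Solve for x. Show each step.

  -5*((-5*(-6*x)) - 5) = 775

Step 1. [-5*((-5*(-6*x)) - 5) = 775] -5·(inner) — divide through by -5. So div: (-5*(-6*x)) - 5 = -155.
Step 2. [(-5*(-6*x)) - 5 = -155] add 5: x sits inside (… - 5) ⇒ sub: -5*(-6*x) = -150.
Step 3. [-5*(-6*x) = -150] -5 out front; divide by -5 ⇒ div: -6*x = 30.
Step 4. [-6*x = 30] LHS = -6·(…); ÷-6 both sides ⇒ div: x = -5.

Answer: x ∈ {-5}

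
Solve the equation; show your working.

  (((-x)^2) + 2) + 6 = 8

Step 1. [(((-x)^2) + 2) + 6 = 8] 6 comes off first (subtract 6) ⇒ sub: ((-x)^2) + 2 = 2.
Step 2. [((-x)^2) + 2 = 2] 2 comes off first (subtract 2) ⇒ sub: (-x)^2 = 0.
Step 3. [(-x)^2 = 0] LHS squared, RHS 0 ≥ 0: apply √ (±) ⇒ sqrt: -x = 0.
Step 4. [-x = 0] leading − — multiply by −1, so neg: x = 0.

Answer: x ∈ {0}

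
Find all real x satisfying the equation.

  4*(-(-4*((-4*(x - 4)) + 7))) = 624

Step 1. [4*(-(-4*((-4*(x - 4)) + 7))) = 624] leading coefficient 4: divide by 4. So div: -(-4*((-4*(x - 4)) + 7)) = 156.
Step 2. [-(-4*((-4*(x - 4)) + 7)) = 156] leading − — multiply by −1. So neg: -4*((-4*(x - 4)) + 7) = -156.
Step 3. [-4*((-4*(x - 4)) + 7) = -156] -4·(inner) — divide through by -4, so div: (-4*(x - 4)) + 7 = 39.
Step 4. [(-4*(x - 4)) + 7 = 39] subtract 7: x sits inside (… + 7). So sub: -4*(x - 4) = 32.
Step 5. [-4*(x - 4) = 32] -4·(inner) — divide through by -4 ⇒ div: x - 4 = -8.
Step 6. [x - 4 = -8] add 4: x sits inside (… - 4). So sub: x = -4.

Answer: x ∈ {-4}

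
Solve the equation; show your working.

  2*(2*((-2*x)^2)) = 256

Step 1. [2*(2*((-2*x)^2)) = 256] 2 out front; divide by 2, so div: 2*((-2*x)^2) = 128.
Step 2. [2*((-2*x)^2) = 128] 2 out front; divide by 2 ⇒ div: (-2*x)^2 = 64.
Step 3. [(-2*x)^2 = 64] 64 ≥ 0, LHS is (·)² — take ±√ ⇒ sqrt: -2*x = 8 or -8.
Step 4. [-2*x = 8 or -8] leading coefficient -2: divide by -2. So div: x = -4 or 4.

Answer: x ∈ {-4, 4}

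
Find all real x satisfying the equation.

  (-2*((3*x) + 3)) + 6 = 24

Step 1. [(-2*((3*x) + 3)) + 6 = 24] common factor -2 (LHS and 24) — divide through, so factor: ((3*x) + 3) - 3 = -12.
Step 2. [((3*x) + 3) - 3 = -12] the outer -3 inverts by adding 3, so sub: (3*x) + 3 = -9.
Step 3. [(3*x) + 3 = -9] common factor 3 (LHS and -9) — divide through. So factor: x + 1 = -3.
Step 4. [x + 1 = -3] peel the +1: subtract 1 from each side. So sub: x = -4.

Answer: x ∈ {-4}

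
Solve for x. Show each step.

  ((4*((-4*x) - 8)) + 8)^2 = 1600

Step 1. [((4*((-4*x) - 8)) + 8)^2 = 1600] LHS squared, RHS 1600 ≥ 0: apply √ (±) ⇒ sqrt: (4*((-4*x) - 8)) + 8 = 40 or -40.
Step 2. [(4*((-4*x) - 8)) + 8 = 40 or -40] 4 | LHS and 4 | 40 or -40: pull 4 out, so factor: ((-4*x) - 8) + 2 = 10 or -10.
Step 3. [((-4*x) - 8) + 2 = 10 or -10] 2 comes off first (subtract 2). So sub: (-4*x) - 8 = 8 or -12.
Step 4. [(-4*x) - 8 = 8 or -12] -4 divides every term; factor it out. So factor: x + 2 = -2 or 3.
Step 5. [x + 2 = -2 or 3] subtract 2: x sits inside (… + 2), so sub: x = -4 or 1.

Answer: x ∈ {-4, 1}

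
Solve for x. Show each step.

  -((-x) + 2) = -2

Step 1. [-((-x) + 2) = -2] flip signs both sides, so neg: (-x) + 2 = 2.
Step 2. [(-x) + 2 = 2] subtract 2: x sits inside (… + 2), so sub: -x = 0.
Step 3. [-x = 0] leading − — multiply by −1, so neg: x = 0.

Answer: x ∈ {0}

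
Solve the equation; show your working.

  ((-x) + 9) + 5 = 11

Step 1. [((-x) + 9) + 5 = 11] peel the +5: subtract 5 from each side, so sub: (-x) + 9 = 6.
Step 2. [(-x) + 9 = 6] subtract 9: x sits inside (… + 9) ⇒ sub: -x = -3.
Step 3. [-x = -3] leading − — multiply by −1, so neg: x = 3.

Answer: x ∈ {3}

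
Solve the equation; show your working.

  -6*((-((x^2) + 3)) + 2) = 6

Step 1. [-6*((-((x^2) + 3)) + 2) = 6] -6 out front; divide by -6, so div: (-((x^2) + 3)) + 2 = -1.
Step 2. [(-((x^2) + 3)) + 2 = -1] subtract 2: x sits inside (… + 2), so sub: -((x^2) + 3) = -3.
Step 3. [-((x^2) + 3) = -3] leading − — multiply by −1. So neg: (x^2) + 3 = 3.
Step 4. [(x^2) + 3 = 3] peel the +3: subtract 3 from each side. So sub: x^2 = 0.
Step 5. [x^2 = 0] LHS squared, RHS 0 ≥ 0: apply √ (±) ⇒ sqrt: x = 0.

Answer: x ∈ {0}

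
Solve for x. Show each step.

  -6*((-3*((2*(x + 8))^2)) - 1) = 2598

Step 1. [-6*((-3*((2*(x + 8))^2)) - 1) = 2598] leading coefficient -6: divide by -6, so div: (-3*((2*(x + 8))^2)) - 1 = -433.
Step 2. [(-3*((2*(x + 8))^2)) - 1 = -433] the outer -1 inverts by adding 1. So sub: -3*((2*(x + 8))^2) = -432.
Step 3. [-3*((2*(x + 8))^2) = -432] -3 out front; divide by -3. So div: (2*(x + 8))^2 = 144.
Step 4. [(2*(x + 8))^2 = 144] 144 ≥ 0, LHS is (·)² — take ±√. So sqrt: 2*(x + 8) = 12 or -12.
Step 5. [2*(x + 8) = 12 or -12] leading coefficient 2: divide by 2. So div: x + 8 = 6 or -6.
Step 6. [x + 8 = 6 or -6] 8 comes off first (subtract 8). So sub: x = -2 or -14.

Answer: x ∈ {-14, -2}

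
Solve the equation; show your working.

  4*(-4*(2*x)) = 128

Step 1. [4*(-4*(2*x)) = 128] leading coefficient 4: divide by 4 ⇒ div: -4*(2*x) = 32.
Step 2. [-4*(2*x) = 32] LHS = -4·(…); ÷-4 both sides, so div: 2*x = -8.
Step 3. [2*x = -8] LHS = 2·(…); ÷2 both sides ⇒ div: x = -4.

Answer: x ∈ {-4}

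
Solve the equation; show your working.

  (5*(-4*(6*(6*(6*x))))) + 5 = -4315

Step 1. [(5*(-4*(6*(6*(6*x))))) + 5 = -4315] common factor 5 (LHS and -4315) — divide through, so factor: (-4*(6*(6*(6*x)))) + 1 = -863.
Step 2. [(-4*(6*(6*(6*x)))) + 1 = -863] subtract 1: x sits inside (… + 1), so sub: -4*(6*(6*(6*x))) = -864.
Step 3. [-4*(6*(6*(6*x))) = -864] leading coefficient -4: divide by -4 ⇒ div: 6*(6*(6*x)) = 216.
Step 4. [6*(6*(6*x)) = 216] divide by the outer 6, so div: 6*(6*x) = 36.
Step 5. [6*(6*x) = 36] LHS = 6·(…); ÷6 both sides ⇒ div: 6*x = 6.
Step 6. [6*x = 6] leading coefficient 6: divide by 6, so div: x = 1.

Answer: x ∈ {1}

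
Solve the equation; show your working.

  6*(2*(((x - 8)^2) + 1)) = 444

Step 1. [6*(2*(((x - 8)^2) + 1)) = 444] LHS = 6·(…); ÷6 both sides ⇒ div: 2*(((x - 8)^2) + 1) = 74.
Step 2. [2*(((x - 8)^2) + 1) = 74] divide by the outer 2, so div: ((x - 8)^2) + 1 = 37.
Step 3. [((x - 8)^2) + 1 = 37] subtract 1: x sits inside (… + 1). So sub: (x - 8)^2 = 36.
Step 4. [(x - 8)^2 = 36] 36 ≥ 0, LHS is (·)² — take ±√ ⇒ sqrt: x - 8 = 6 or -6.
Step 5. [x - 8 = 6 or -6] -8 is outermost — add 8 both sides ⇒ sub: x = 14 or 2.

Answer: x ∈ {2, 14}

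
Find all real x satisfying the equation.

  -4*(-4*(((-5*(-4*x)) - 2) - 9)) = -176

Step 1. [-4*(-4*(((-5*(-4*x)) - 2) - 9)) = -176] -4·(inner) — divide through by -4 ⇒ div: -4*(((-5*(-4*x)) - 2) - 9) = 44.
Step 2. [-4*(((-5*(-4*x)) - 2) - 9) = 44] LHS = -4·(…); ÷-4 both sides ⇒ div: ((-5*(-4*x)) - 2) - 9 = -11.
Step 3. [((-5*(-4*x)) - 2) - 9 = -11] add 9: x sits inside (… - 9), so sub: (-5*(-4*x)) - 2 = -2.
Step 4. [(-5*(-4*x)) - 2 = -2] the outer -2 inverts by adding 2. So sub: -5*(-4*x) = 0.
Step 5. [-5*(-4*x) = 0] -5·(inner) — divide through by -5 ⇒ div: -4*x = 0.
Step 6. [-4*x = 0] -4 out front; divide by -4 ⇒ div: x = 0.

Answer: x ∈ {0}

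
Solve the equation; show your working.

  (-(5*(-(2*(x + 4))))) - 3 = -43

Step 1. [(-(5*(-(2*(x + 4))))) - 3 = -43] 3 comes off first (add 3) ⇒ sub: -(5*(-(2*(x + 4)))) = -40.
Step 2. [-(5*(-(2*(x + 4)))) = -40] LHS negated; negate both sides. So neg: 5*(-(2*(x + 4))) = 40.
Step 3. [5*(-(2*(x + 4))) = 40] 5·(inner) — divide through by 5, so div: -(2*(x + 4)) = 8.
Step 4. [-(2*(x + 4)) = 8] LHS negated; negate both sides ⇒ neg: 2*(x + 4) = -8.
Step 5. [2*(x + 4) = -8] leading coefficient 2: divide by 2, so div: x + 4 = -4.
Step 6. [x + 4 = -4] 4 comes off first (subtract 4), so sub: x = -8.

Answer: x ∈ {-8}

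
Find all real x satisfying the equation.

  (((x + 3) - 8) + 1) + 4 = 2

Step 1. [(((x + 3) - 8) + 1) + 4 = 2] subtract 4: x sits inside (… + 4), so sub: ((x + 3) - 8) + 1 = -2.
Step 2. [((x + 3) - 8) + 1 = -2] 1 comes off first (subtract 1), so sub: (x + 3) - 8 = -3.
Step 3. [(x + 3) - 8 = -3] peel the -8: add 8 from each side. So sub: x + 3 = 5.
Step 4. [x + 3 = 5] +3 is outermost — subtract 3 both sides, so sub: x = 2.

Answer: x ∈ {2}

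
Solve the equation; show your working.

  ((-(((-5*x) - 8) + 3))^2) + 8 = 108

Step 1. [((-(((-5*x) - 8) + 3))^2) + 8 = 108] +8 is outermost — subtract 8 both sides ⇒ sub: (-(((-5*x) - 8) + 3))^2 = 100.
Step 2. [(-(((-5*x) - 8) + 3))^2 = 100] 100 ≥ 0, LHS is (·)² — take ±√. So sqrt: -(((-5*x) - 8) + 3) = 10 or -10.
Step 3. [-(((-5*x) - 8) + 3) = 10 or -10] LHS negated; negate both sides. So neg: ((-5*x) - 8) + 3 = -10 or 10.
Step 4. [((-5*x) - 8) + 3 = -10 or 10] the outer +3 inverts by subtracting 3, so sub: (-5*x) - 8 = -13 or 7.
Step 5. [(-5*x) - 8 = -13 or 7] peel the -8: add 8 from each side. So sub: -5*x = -5 or 15.
Step 6. [-5*x = -5 or 15] -5 out front; divide by -5. So div: x = 1 or -3.

Answer: x ∈ {-3, 1}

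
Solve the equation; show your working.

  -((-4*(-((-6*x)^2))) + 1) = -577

Step 1. [-((-4*(-((-6*x)^2))) + 1) = -577] leading − — multiply by −1, so neg: (-4*(-((-6*x)^2))) + 1 = 577.
Step 2. [(-4*(-((-6*x)^2))) + 1 = 577] the outer +1 inverts by subtracting 1. So sub: -4*(-((-6*x)^2)) = 576.
Step 3. [-4*(-((-6*x)^2)) = 576] -4·(inner) — divide through by -4 ⇒ div: -((-6*x)^2) = -144.
Step 4. [-((-6*x)^2) = -144] LHS negated; negate both sides, so neg: (-6*x)^2 = 144.
Step 5. [(-6*x)^2 = 144] 144 ≥ 0, LHS is (·)² — take ±√. So sqrt: -6*x = 12 or -12.
Step 6. [-6*x = 12 or -12] -6·(inner) — divide through by -6 ⇒ div: x = -2 or 2.

Answer: x ∈ {-2, 2}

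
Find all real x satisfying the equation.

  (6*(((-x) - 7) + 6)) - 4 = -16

Step 1. [(6*(((-x) - 7) + 6)) - 4 = -16] 4 comes off first (add 4) ⇒ sub: 6*(((-x) - 7) + 6) = -12.
Step 2. [6*(((-x) - 7) + 6) = -12] 6·(inner) — divide through by 6 ⇒ div: ((-x) - 7) + 6 = -2.
Step 3. [((-x) - 7) + 6 = -2] the outer +6 inverts by subtracting 6. So sub: (-x) - 7 = -8.
Step 4. [(-x) - 7 = -8] 7 comes off first (add 7) ⇒ sub: -x = -1.
Step 5. [-x = -1] flip signs both sides ⇒ neg: x = 1.

Answer: x ∈ {1}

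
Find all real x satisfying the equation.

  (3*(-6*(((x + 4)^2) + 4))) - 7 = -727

Step 1. [(3*(-6*(((x + 4)^2) + 4))) - 7 = -727] -7 is outermost — add 7 both sides. So sub: 3*(-6*(((x + 4)^2) + 4)) = -720.
Step 2. [3*(-6*(((x + 4)^2) + 4)) = -720] 3 out front; divide by 3. So div: -6*(((x + 4)^2) + 4) = -240.
Step 3. [-6*(((x + 4)^2) + 4) = -240] divide by the outer -6. So div: ((x + 4)^2) + 4 = 40.
Step 4. [((x + 4)^2) + 4 = 40] peel the +4: subtract 4 from each side. So sub: (x + 4)^2 = 36.
Step 5. [(x + 4)^2 = 36] LHS squared, RHS 36 ≥ 0: apply √ (±). So sqrt: x + 4 = 6 or -6.
Step 6. [x + 4 = 6 or -6] subtract 4: x sits inside (… + 4), so sub: x = 2 or -10.

Answer: x ∈ {-10, 2}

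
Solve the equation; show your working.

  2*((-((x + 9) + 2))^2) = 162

Step 1. [2*((-((x + 9) + 2))^2) = 162] 2·(inner) — divide through by 2, so div: (-((x + 9) + 2))^2 = 81.
Step 2. [(-((x + 9) + 2))^2 = 81] √ both sides: 81 ≥ 0 gives two branches. So sqrt: -((x + 9) + 2) = 9 or -9.
Step 3. [-((x + 9) + 2) = 9 or -9] LHS negated; negate both sides, so neg: (x + 9) + 2 = -9 or 9.
Step 4. [(x + 9) + 2 = -9 or 9] 2 comes off first (subtract 2). So sub: x + 9 = -11 or 7.
Step 5. [x + 9 = -11 or 7] 9 comes off first (subtract 9), so sub: x = -20 or -2.

Answer: x ∈ {-20, -2}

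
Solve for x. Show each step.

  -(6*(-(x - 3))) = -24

Step 1. [-(6*(-(x - 3))) = -24] leading − — multiply by −1 ⇒ neg: 6*(-(x - 3)) = 24.
Step 2. [6*(-(x - 3)) = 24] 6·(inner) — divide through by 6, so div: -(x - 3) = 4.
Step 3. [-(x - 3) = 4] leading − — multiply by −1, so neg: x - 3 = -4.
Step 4. [x - 3 = -4] peel the -3: add 3 from each side ⇒ sub: x = -1.

Answer: x ∈ {-1}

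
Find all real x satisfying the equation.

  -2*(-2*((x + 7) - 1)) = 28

Step 1. [-2*(-2*((x + 7) - 1)) = 28] divide by the outer -2. So div: -2*((x + 7) - 1) = -14.
Step 2. [-2*((x + 7) - 1) = -14] leading coefficient -2: divide by -2 ⇒ div: (x + 7) - 1 = 7.
Step 3. [(x + 7) - 1 = 7] add 1: x sits inside (… - 1), so sub: x + 7 = 8.
Step 4. [x + 7 = 8] +7 is outermost — subtract 7 both sides. So sub: x = 1.

Answer: x ∈ {1}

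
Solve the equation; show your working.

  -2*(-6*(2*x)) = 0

Step 1. [-2*(-6*(2*x)) = 0] -2 out front; divide by -2 ⇒ div: -6*(2*x) = 0.
Step 2. [-6*(2*x) = 0] -6 out front; divide by -6. So div: 2*x = 0.
Step 3. [2*x = 0] LHS = 2·(…); ÷2 both sides. So div: x = 0.

Answer: x ∈ {0}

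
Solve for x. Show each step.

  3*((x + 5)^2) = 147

Step 1. [3*((x + 5)^2) = 147] divide by the outer 3. So div: (x + 5)^2 = 49.
Step 2. [(x + 5)^2 = 49] 49 ≥ 0, LHS is (·)² — take ±√, so sqrt: x + 5 = 7 or -7.
Step 3. [x + 5 = 7 or -7] peel the +5: subtract 5 from each side. So sub: x = 2 or -12.

Answer: x ∈ {-12, 2}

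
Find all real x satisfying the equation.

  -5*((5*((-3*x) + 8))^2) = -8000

Step 1. [-5*((5*((-3*x) + 8))^2) = -8000] LHS = -5·(…); ÷-5 both sides ⇒ div: (5*((-3*x) + 8))^2 = 1600.
Step 2. [(5*((-3*x) + 8))^2 = 1600] √ both sides: 1600 ≥ 0 gives two branches ⇒ sqrt: 5*((-3*x) + 8) = 40 or -40.
Step 3. [5*((-3*x) + 8) = 40 or -40] 5·(inner) — divide through by 5 ⇒ div: (-3*x) + 8 = 8 or -8.
Step 4. [(-3*x) + 8 = 8 or -8] subtract 8: x sits inside (… + 8), so sub: -3*x = 0 or -16.
Step 5. [-3*x = 0 or -16] divide by the outer -3 ⇒ div: x = 0 or 16/3.

Answer: x ∈ {0, 16/3}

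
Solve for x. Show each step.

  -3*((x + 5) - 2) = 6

Step 1. [-3*((x + 5) - 2) = 6] -3 out front; divide by -3. So div: (x + 5) - 2 = -2.
Step 2. [(x + 5) - 2 = -2] peel the -2: add 2 from each side ⇒ sub: x + 5 = 0.
Step 3. [x + 5 = 0] peel the +5: subtract 5 from each side, so sub: x = -5.

Answer: x ∈ {-5}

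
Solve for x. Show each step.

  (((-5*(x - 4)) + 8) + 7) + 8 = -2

Step 1. [(((-5*(x - 4)) + 8) + 7) + 8 = -2] 8 comes off first (subtract 8). So sub: ((-5*(x - 4)) + 8) + 7 = -10.
Step 2. [((-5*(x - 4)) + 8) + 7 = -10] peel the +7: subtract 7 from each side. So sub: (-5*(x - 4)) + 8 = -17.
Step 3. [(-5*(x - 4)) + 8 = -17] 8 comes off first (subtract 8), so sub: -5*(x - 4) = -25.
Step 4. [-5*(x - 4) = -25] LHS = -5·(…); ÷-5 both sides ⇒ div: x - 4 = 5.
Step 5. [x - 4 = 5] add 4: x sits inside (… - 4), so sub: x = 9.

Answer: x ∈ {9}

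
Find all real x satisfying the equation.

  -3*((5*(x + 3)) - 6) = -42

Step 1. [-3*((5*(x + 3)) - 6) = -42] -3·(inner) — divide through by -3. So div: (5*(x + 3)) - 6 = 14.
Step 2. [(5*(x + 3)) - 6 = 14] peel the -6: add 6 from each side ⇒ sub: 5*(x + 3) = 20.
Step 3. [5*(x + 3) = 20] 5 out front; divide by 5 ⇒ div: x + 3 = 4.
Step 4. [x + 3 = 4] 3 comes off first (subtract 3), so sub: x = 1.

Answer: x ∈ {1}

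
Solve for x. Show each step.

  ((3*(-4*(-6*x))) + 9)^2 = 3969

Step 1. [((3*(-4*(-6*x))) + 9)^2 = 3969] LHS squared, RHS 3969 ≥ 0: apply √ (±). So sqrt: (3*(-4*(-6*x))) + 9 = 63 or -63.
Step 2. [(3*(-4*(-6*x))) + 9 = 63 or -63] 3 divides every term; factor it out, so factor: (-4*(-6*x)) + 3 = 21 or -21.
Step 3. [(-4*(-6*x)) + 3 = 21 or -21] +3 is outermost — subtract 3 both sides ⇒ sub: -4*(-6*x) = 18 or -24.
Step 4. [-4*(-6*x) = 18 or -24] divide by the outer -4 ⇒ div: -6*x = -9/2 or 6.
Step 5. [-6*x = -9/2 or 6] divide by the outer -6, so div: x = 3/4 or -1.

Answer: x ∈ {-1, 3/4}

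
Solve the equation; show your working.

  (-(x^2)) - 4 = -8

Step 1. [(-(x^2)) - 4 = -8] add 4: x sits inside (… - 4). So sub: -(x^2) = -4.
Step 2. [-(x^2) = -4] LHS negated; negate both sides, so neg: x^2 = 4.
Step 3. [x^2 = 4] √ both sides: 4 ≥ 0 gives two branches. So sqrt: x = 2 or -2.

Answer: x ∈ {-2, 2}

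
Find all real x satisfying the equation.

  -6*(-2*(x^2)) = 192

Step 1. [-6*(-2*(x^2)) = 192] -6 out front; divide by -6. So div: -2*(x^2) = -32.
Step 2. [-2*(x^2) = -32] -2·(inner) — divide through by -2, so div: x^2 = 16.
Step 3. [x^2 = 16] √ both sides: 16 ≥ 0 gives two branches ⇒ sqrt: x = 4 or -4.

Answer: x ∈ {-4, 4}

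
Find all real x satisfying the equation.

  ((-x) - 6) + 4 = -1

Step 1. [((-x) - 6) + 4 = -1] +4 is outermost — subtract 4 both sides ⇒ sub: (-x) - 6 = -5.
Step 2. [(-x) - 6 = -5] -6 is outermost — add 6 both sides. So sub: -x = 1.
Step 3. [-x = 1] flip signs both sides, so neg: x = -1.

Answer: x ∈ {-1}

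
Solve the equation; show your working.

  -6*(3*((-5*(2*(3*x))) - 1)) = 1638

Step 1. [-6*(3*((-5*(2*(3*x))) - 1)) = 1638] -6 out front; divide by -6 ⇒ div: 3*((-5*(2*(3*x))) - 1) = -273.
Step 2. [3*((-5*(2*(3*x))) - 1) = -273] 3 out front; divide by 3. So div: (-5*(2*(3*x))) - 1 = -91.
Step 3. [(-5*(2*(3*x))) - 1 = -91] -1 is outermost — add 1 both sides, so sub: -5*(2*(3*x)) = -90.
Step 4. [-5*(2*(3*x)) = -90] -5·(inner) — divide through by -5. So div: 2*(3*x) = 18.
Step 5. [2*(3*x) = 18] divide by the outer 2 ⇒ div: 3*x = 9.
Step 6. [3*x = 9] leading coefficient 3: divide by 3. So div: x = 3.

Answer: x ∈ {3}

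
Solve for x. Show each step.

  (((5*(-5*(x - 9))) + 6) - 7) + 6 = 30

Step 1. [(((5*(-5*(x - 9))) + 6) - 7) + 6 = 30] +6 is outermost — subtract 6 both sides ⇒ sub: ((5*(-5*(x - 9))) + 6) - 7 = 24.
Step 2. [((5*(-5*(x - 9))) + 6) - 7 = 24] 7 comes off first (add 7), so sub: (5*(-5*(x - 9))) + 6 = 31.
Step 3. [(5*(-5*(x - 9))) + 6 = 31] subtract 6: x sits inside (… + 6). So sub: 5*(-5*(x - 9)) = 25.
Step 4. [5*(-5*(x - 9)) = 25] 5·(inner) — divide through by 5 ⇒ div: -5*(x - 9) = 5.
Step 5. [-5*(x - 9) = 5] -5·(inner) — divide through by -5 ⇒ div: x - 9 = -1.
Step 6. [x - 9 = -1] 9 comes off first (add 9), so sub: x = 8.

Answer: x ∈ {8}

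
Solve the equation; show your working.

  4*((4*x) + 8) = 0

Step 1. [4*((4*x) + 8) = 0] 4 out front; divide by 4, so div: (4*x) + 8 = 0.
Step 2. [(4*x) + 8 = 0] common factor 4 (LHS and 0) — divide through, so factor: x + 2 = 0.
Step 3. [x + 2 = 0] 2 comes off first (subtract 2) ⇒ sub: x = -2.

Answer: x ∈ {-2}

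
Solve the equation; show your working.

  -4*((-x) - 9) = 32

Step 1. [-4*((-x) - 9) = 32] divide by the outer -4, so div: (-x) - 9 = -8.
Step 2. [(-x) - 9 = -8] peel the -9: add 9 from each side. So sub: -x = 1.
Step 3. [-x = 1] flip signs both sides, so neg: x = -1.

Answer: x ∈ {-1}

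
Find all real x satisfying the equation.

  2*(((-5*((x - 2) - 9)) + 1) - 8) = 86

Step 1. [2*(((-5*((x - 2) - 9)) + 1) - 8) = 86] LHS = 2·(…); ÷2 both sides ⇒ div: ((-5*((x - 2) - 9)) + 1) - 8 = 43.
Step 2. [((-5*((x - 2) - 9)) + 1) - 8 = 43] -8 is outermost — add 8 both sides, so sub: (-5*((x - 2) - 9)) + 1 = 51.
Step 3. [(-5*((x - 2) - 9)) + 1 = 51] subtract 1: x sits inside (… + 1), so sub: -5*((x - 2) - 9) = 50.
Step 4. [-5*((x - 2) - 9) = 50] -5 out front; divide by -5. So div: (x - 2) - 9 = -10.
Step 5. [(x - 2) - 9 = -10] -9 is outermost — add 9 both sides. So sub: x - 2 = -1.
Step 6. [x - 2 = -1] the outer -2 inverts by adding 2, so sub: x = 1.

Answer: x ∈ {1}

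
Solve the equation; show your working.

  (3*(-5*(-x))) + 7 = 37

Step 1. [(3*(-5*(-x))) + 7 = 37] the outer +7 inverts by subtracting 7, so sub: 3*(-5*(-x)) = 30.
Step 2. [3*(-5*(-x)) = 30] 3 out front; divide by 3 ⇒ div: -5*(-x) = 10.
Step 3. [-5*(-x) = 10] LHS = -5·(…); ÷-5 both sides ⇒ div: -x = -2.
Step 4. [-x = -2] flip signs both sides ⇒ neg: x = 2.

Answer: x ∈ {2}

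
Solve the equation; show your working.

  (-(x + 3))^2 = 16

Step 1. [(-(x + 3))^2 = 16] 16 ≥ 0, LHS is (·)² — take ±√, so sqrt: -(x + 3) = 4 or -4.
Step 2. [-(x + 3) = 4 or -4] leading − — multiply by −1, so neg: x + 3 = -4 or 4.
Step 3. [x + 3 = -4 or 4] +3 is outermost — subtract 3 both sides. So sub: x = -7 or 1.

Answer: x ∈ {-7, 1}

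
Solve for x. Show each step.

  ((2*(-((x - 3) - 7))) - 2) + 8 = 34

Step 1. [((2*(-((x - 3) - 7))) - 2) + 8 = 34] subtract 8: x sits inside (… + 8), so sub: (2*(-((x - 3) - 7))) - 2 = 26.
Step 2. [(2*(-((x - 3) - 7))) - 2 = 26] 2 comes off first (add 2). So sub: 2*(-((x - 3) - 7)) = 28.
Step 3. [2*(-((x - 3) - 7)) = 28] leading coefficient 2: divide by 2 ⇒ div: -((x - 3) - 7) = 14.
Step 4. [-((x - 3) - 7) = 14] leading − — multiply by −1, so neg: (x - 3) - 7 = -14.
Step 5. [(x - 3) - 7 = -14] 7 comes off first (add 7). So sub: x - 3 = -7.
Step 6. [x - 3 = -7] add 3: x sits inside (… - 3), so sub: x = -4.

Answer: x ∈ {-4}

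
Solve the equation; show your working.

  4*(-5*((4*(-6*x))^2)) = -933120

Step 1. [4*(-5*((4*(-6*x))^2)) = -933120] 4 out front; divide by 4 ⇒ div: -5*((4*(-6*x))^2) = -233280.
Step 2. [-5*((4*(-6*x))^2) = -233280] -5 out front; divide by -5 ⇒ div: (4*(-6*x))^2 = 46656.
Step 3. [(4*(-6*x))^2 = 46656] LHS squared, RHS 46656 ≥ 0: apply √ (±), so sqrt: 4*(-6*x) = 216 or -216.
Step 4. [4*(-6*x) = 216 or -216] leading coefficient 4: divide by 4, so div: -6*x = 54 or -54.
Step 5. [-6*x = 54 or -54] -6·(inner) — divide through by -6, so div: x = -9 or 9.

Answer: x ∈ {-9, 9}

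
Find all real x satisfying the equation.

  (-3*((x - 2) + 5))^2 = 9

Step 1. [(-3*((x - 2) + 5))^2 = 9] LHS squared, RHS 9 ≥ 0: apply √ (±). So sqrt: -3*((x - 2) + 5) = 3 or -3.
Step 2. [-3*((x - 2) + 5) = 3 or -3] divide by the outer -3. So div: (x - 2) + 5 = -1 or 1.
Step 3. [(x - 2) + 5 = -1 or 1] +5 is outermost — subtract 5 both sides, so sub: x - 2 = -6 or -4.
Step 4. [x - 2 = -6 or -4] the outer -2 inverts by adding 2 ⇒ sub: x = -4 or -2.

Answer: x ∈ {-4, -2}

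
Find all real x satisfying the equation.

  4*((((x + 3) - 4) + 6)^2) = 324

Step 1. [4*((((x + 3) - 4) + 6)^2) = 324] divide by the outer 4. So div: (((x + 3) - 4) + 6)^2 = 81.
Step 2. [(((x + 3) - 4) + 6)^2 = 81] √ both sides: 81 ≥ 0 gives two branches. So sqrt: ((x + 3) - 4) + 6 = 9 or -9.
Step 3. [((x + 3) - 4) + 6 = 9 or -9] peel the +6: subtract 6 from each side, so sub: (x + 3) - 4 = 3 or -15.
Step 4. [(x + 3) - 4 = 3 or -15] add 4: x sits inside (… - 4). So sub: x + 3 = 7 or -11.
Step 5. [x + 3 = 7 or -11] peel the +3: subtract 3 from each side, so sub: x = 4 or -14.

Answer: x ∈ {-14, 4}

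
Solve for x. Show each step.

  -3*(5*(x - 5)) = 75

Step 1. [-3*(5*(x - 5)) = 75] -3 out front; divide by -3. So div: 5*(x - 5) = -25.
Step 2. [5*(x - 5) = -25] LHS = 5·(…); ÷5 both sides, so div: x - 5 = -5.
Step 3. [x - 5 = -5] 5 comes off first (add 5). So sub: x = 0.

Answer: x ∈ {0}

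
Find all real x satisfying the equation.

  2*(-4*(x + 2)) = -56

Step 1. [2*(-4*(x + 2)) = -56] 2·(inner) — divide through by 2. So div: -4*(x + 2) = -28.
Step 2. [-4*(x + 2) = -28] LHS = -4·(…); ÷-4 both sides, so div: x + 2 = 7.
Step 3. [x + 2 = 7] the outer +2 inverts by subtracting 2. So sub: x = 5.

Answer: x ∈ {5}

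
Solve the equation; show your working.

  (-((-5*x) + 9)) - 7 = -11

Step 1. [(-((-5*x) + 9)) - 7 = -11] 7 comes off first (add 7) ⇒ sub: -((-5*x) + 9) = -4.
Step 2. [-((-5*x) + 9) = -4] flip signs both sides, so neg: (-5*x) + 9 = 4.
Step 3. [(-5*x) + 9 = 4] 9 comes off first (subtract 9). So sub: -5*x = -5.
Step 4. [-5*x = -5] -5·(inner) — divide through by -5. So div: x = 1.

Answer: x ∈ {1}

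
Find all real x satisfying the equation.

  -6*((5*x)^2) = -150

Step 1. [-6*((5*x)^2) = -150] LHS = -6·(…); ÷-6 both sides, so div: (5*x)^2 = 25.
Step 2. [(5*x)^2 = 25] √ both sides: 25 ≥ 0 gives two branches ⇒ sqrt: 5*x = 5 or -5.
Step 3. [5*x = 5 or -5] divide by the outer 5. So div: x = 1 or -1.

Answer: x ∈ {-1, 1}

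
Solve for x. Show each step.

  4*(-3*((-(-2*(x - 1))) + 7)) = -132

Step 1. [4*(-3*((-(-2*(x - 1))) + 7)) = -132] 4 out front; divide by 4, so div: -3*((-(-2*(x - 1))) + 7) = -33.
Step 2. [-3*((-(-2*(x - 1))) + 7) = -33] LHS = -3·(…); ÷-3 both sides ⇒ div: (-(-2*(x - 1))) + 7 = 11.
Step 3. [(-(-2*(x - 1))) + 7 = 11] the outer +7 inverts by subtracting 7. So sub: -(-2*(x - 1)) = 4.
Step 4. [-(-2*(x - 1)) = 4] leading − — multiply by −1 ⇒ neg: -2*(x - 1) = -4.
Step 5. [-2*(x - 1) = -4] divide by the outer -2. So div: x - 1 = 2.
Step 6. [x - 1 = 2] peel the -1: add 1 from each side ⇒ sub: x = 3.

Answer: x ∈ {3}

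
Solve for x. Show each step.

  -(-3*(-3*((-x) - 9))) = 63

Step 1. [-(-3*(-3*((-x) - 9))) = 63] flip signs both sides. So neg: -3*(-3*((-x) - 9)) = -63.
Step 2. [-3*(-3*((-x) - 9)) = -63] divide by the outer -3. So div: -3*((-x) - 9) = 21.
Step 3. [-3*((-x) - 9) = 21] leading coefficient -3: divide by -3. So div: (-x) - 9 = -7.
Step 4. [(-x) - 9 = -7] -9 is outermost — add 9 both sides, so sub: -x = 2.
Step 5. [-x = 2] LHS negated; negate both sides ⇒ neg: x = -2.

Answer: x ∈ {-2}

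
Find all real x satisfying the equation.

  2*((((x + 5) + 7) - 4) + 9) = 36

Step 1. [2*((((x + 5) + 7) - 4) + 9) = 36] LHS = 2·(…); ÷2 both sides, so div: (((x + 5) + 7) - 4) + 9 = 18.
Step 2. [(((x + 5) + 7) - 4) + 9 = 18] subtract 9: x sits inside (… + 9). So sub: ((x + 5) + 7) - 4 = 9.
Step 3. [((x + 5) + 7) - 4 = 9] peel the -4: add 4 from each side ⇒ sub: (x + 5) + 7 = 13.
Step 4. [(x + 5) + 7 = 13] the outer +7 inverts by subtracting 7 ⇒ sub: x + 5 = 6.
Step 5. [x + 5 = 6] the outer +5 inverts by subtracting 5. So sub: x = 1.

Answer: x ∈ {1}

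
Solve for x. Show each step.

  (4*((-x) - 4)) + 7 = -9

Step 1. [(4*((-x) - 4)) + 7 = -9] subtract 7: x sits inside (… + 7) ⇒ sub: 4*((-x) - 4) = -16.
Step 2. [4*((-x) - 4) = -16] leading coefficient 4: divide by 4 ⇒ div: (-x) - 4 = -4.
Step 3. [(-x) - 4 = -4] 4 comes off first (add 4) ⇒ sub: -x = 0.
Step 4. [-x = 0] leading − — multiply by −1. So neg: x = 0.

Answer: x ∈ {0}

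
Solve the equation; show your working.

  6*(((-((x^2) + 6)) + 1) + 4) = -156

Step 1. [6*(((-((x^2) + 6)) + 1) + 4) = -156] divide by the outer 6, so div: ((-((x^2) + 6)) + 1) + 4 = -26.
Step 2. [((-((x^2) + 6)) + 1) + 4 = -26] +4 is outermost — subtract 4 both sides ⇒ sub: (-((x^2) + 6)) + 1 = -30.
Step 3. [(-((x^2) + 6)) + 1 = -30] the outer +1 inverts by subtracting 1 ⇒ sub: -((x^2) + 6) = -31.
Step 4. [-((x^2) + 6) = -31] LHS negated; negate both sides ⇒ neg: (x^2) + 6 = 31.
Step 5. [(x^2) + 6 = 31] +6 is outermost — subtract 6 both sides, so sub: x^2 = 25.
Step 6. [x^2 = 25] √ both sides: 25 ≥ 0 gives two branches, so sqrt: x = 5 or -5.

Answer: x ∈ {-5, 5}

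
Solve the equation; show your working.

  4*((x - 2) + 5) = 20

Step 1. [4*((x - 2) + 5) = 20] leading coefficient 4: divide by 4. So div: (x - 2) + 5 = 5.
Step 2. [(x - 2) + 5 = 5] the outer +5 inverts by subtracting 5, so sub: x - 2 = 0.
Step 3. [x - 2 = 0] 2 comes off first (add 2), so sub: x = 2.

Answer: x ∈ {2}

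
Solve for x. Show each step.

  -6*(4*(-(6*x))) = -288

Step 1. [-6*(4*(-(6*x))) = -288] -6·(inner) — divide through by -6 ⇒ div: 4*(-(6*x)) = 48.
Step 2. [4*(-(6*x)) = 48] 4 out front; divide by 4. So div: -(6*x) = 12.
Step 3. [-(6*x) = 12] LHS negated; negate both sides, so neg: 6*x = -12.
Step 4. [6*x = -12] 6·(inner) — divide through by 6, so div: x = -2.

Answer: x ∈ {-2}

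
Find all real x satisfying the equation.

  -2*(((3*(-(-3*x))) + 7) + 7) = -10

Step 1. [-2*(((3*(-(-3*x))) + 7) + 7) = -10] leading coefficient -2: divide by -2, so div: ((3*(-(-3*x))) + 7) + 7 = 5.
Step 2. [((3*(-(-3*x))) + 7) + 7 = 5] the outer +7 inverts by subtracting 7. So sub: (3*(-(-3*x))) + 7 = -2.
Step 3. [(3*(-(-3*x))) + 7 = -2] 7 comes off first (subtract 7) ⇒ sub: 3*(-(-3*x)) = -9.
Step 4. [3*(-(-3*x)) = -9] 3·(inner) — divide through by 3, so div: -(-3*x) = -3.
Step 5. [-(-3*x) = -3] flip signs both sides, so neg: -3*x = 3.
Step 6. [-3*x = 3] -3 out front; divide by -3 ⇒ div: x = -1.

Answer: x ∈ {-1}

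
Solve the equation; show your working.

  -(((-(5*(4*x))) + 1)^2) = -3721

Step 1. [-(((-(5*(4*x))) + 1)^2) = -3721] leading − — multiply by −1. So neg: ((-(5*(4*x))) + 1)^2 = 3721.
Step 2. [((-(5*(4*x))) + 1)^2 = 3721] √ both sides: 3721 ≥ 0 gives two branches. So sqrt: (-(5*(4*x))) + 1 = 61 or -61.
Step 3. [(-(5*(4*x))) + 1 = 61 or -61] subtract 1: x sits inside (… + 1). So sub: -(5*(4*x)) = 60 or -62.
Step 4. [-(5*(4*x)) = 60 or -62] LHS negated; negate both sides, so neg: 5*(4*x) = -60 or 62.
Step 5. [5*(4*x) = -60 or 62] LHS = 5·(…); ÷5 both sides ⇒ div: 4*x = -12 or 62/5.
Step 6. [4*x = -12 or 62/5] 4 out front; divide by 4 ⇒ div: x = -3 or 31/10.

Answer: x ∈ {-3, 31/10}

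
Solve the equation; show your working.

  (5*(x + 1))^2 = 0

Step 1. [(5*(x + 1))^2 = 0] LHS squared, RHS 0 ≥ 0: apply √ (±). So sqrt: 5*(x + 1) = 0.
Step 2. [5*(x + 1) = 0] 5 out front; divide by 5 ⇒ div: x + 1 = 0.
Step 3. [x + 1 = 0] peel the +1: subtract 1 from each side, so sub: x = -1.

Answer: x ∈ {-1}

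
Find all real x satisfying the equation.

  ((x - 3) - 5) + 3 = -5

Step 1. [((x - 3) - 5) + 3 = -5] peel the +3: subtract 3 from each side. So sub: (x - 3) - 5 = -8.
Step 2. [(x - 3) - 5 = -8] peel the -5: add 5 from each side ⇒ sub: x - 3 = -3.
Step 3. [x - 3 = -3] peel the -3: add 3 from each side. So sub: x = 0.

Answer: x ∈ {0}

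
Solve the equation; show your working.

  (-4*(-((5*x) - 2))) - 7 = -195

Step 1. [(-4*(-((5*x) - 2))) - 7 = -195] peel the -7: add 7 from each side. So sub: -4*(-((5*x) - 2)) = -188.
Step 2. [-4*(-((5*x) - 2)) = -188] divide by the outer -4. So div: -((5*x) - 2) = 47.
Step 3. [-((5*x) - 2) = 47] LHS negated; negate both sides ⇒ neg: (5*x) - 2 = -47.
Step 4. [(5*x) - 2 = -47] the outer -2 inverts by adding 2, so sub: 5*x = -45.
Step 5. [5*x = -45] divide by the outer 5, so div: x = -9.

Answer: x ∈ {-9}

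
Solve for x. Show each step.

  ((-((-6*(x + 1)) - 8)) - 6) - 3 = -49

Step 1. [((-((-6*(x + 1)) - 8)) - 6) - 3 = -49] 3 comes off first (add 3). So sub: (-((-6*(x + 1)) - 8)) - 6 = -46.
Step 2. [(-((-6*(x + 1)) - 8)) - 6 = -46] -6 is outermost — add 6 both sides ⇒ sub: -((-6*(x + 1)) - 8) = -40.
Step 3. [-((-6*(x + 1)) - 8) = -40] leading − — multiply by −1 ⇒ neg: (-6*(x + 1)) - 8 = 40.
Step 4. [(-6*(x + 1)) - 8 = 40] peel the -8: add 8 from each side ⇒ sub: -6*(x + 1) = 48.
Step 5. [-6*(x + 1) = 48] LHS = -6·(…); ÷-6 both sides, so div: x + 1 = -8.
Step 6. [x + 1 = -8] +1 is outermost — subtract 1 both sides ⇒ sub: x = -9.

Answer: x ∈ {-9}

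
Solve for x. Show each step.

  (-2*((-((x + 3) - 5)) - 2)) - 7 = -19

Step 1. [(-2*((-((x + 3) - 5)) - 2)) - 7 = -19] -7 is outermost — add 7 both sides, so sub: -2*((-((x + 3) - 5)) - 2) = -12.
Step 2. [-2*((-((x + 3) - 5)) - 2) = -12] leading coefficient -2: divide by -2, so div: (-((x + 3) - 5)) - 2 = 6.
Step 3. [(-((x + 3) - 5)) - 2 = 6] 2 comes off first (add 2), so sub: -((x + 3) - 5) = 8.
Step 4. [-((x + 3) - 5) = 8] leading − — multiply by −1. So neg: (x + 3) - 5 = -8.
Step 5. [(x + 3) - 5 = -8] 5 comes off first (add 5). So sub: x + 3 = -3.
Step 6. [x + 3 = -3] +3 is outermost — subtract 3 both sides. So sub: x = -6.

Answer: x ∈ {-6}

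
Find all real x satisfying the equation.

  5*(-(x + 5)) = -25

Step 1. [5*(-(x + 5)) = -25] divide by the outer 5 ⇒ div: -(x + 5) = -5.
Step 2. [-(x + 5) = -5] flip signs both sides, so neg: x + 5 = 5.
Step 3. [x + 5 = 5] 5 comes off first (subtract 5) ⇒ sub: x = 0.

Answer: x ∈ {0}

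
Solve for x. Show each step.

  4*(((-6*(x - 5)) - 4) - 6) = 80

Step 1. [4*(((-6*(x - 5)) - 4) - 6) = 80] LHS = 4·(…); ÷4 both sides. So div: ((-6*(x - 5)) - 4) - 6 = 20.
Step 2. [((-6*(x - 5)) - 4) - 6 = 20] -6 is outermost — add 6 both sides. So sub: (-6*(x - 5)) - 4 = 26.
Step 3. [(-6*(x - 5)) - 4 = 26] 4 comes off first (add 4), so sub: -6*(x - 5) = 30.
Step 4. [-6*(x - 5) = 30] leading coefficient -6: divide by -6 ⇒ div: x - 5 = -5.
Step 5. [x - 5 = -5] 5 comes off first (add 5) ⇒ sub: x = 0.

Answer: x ∈ {0}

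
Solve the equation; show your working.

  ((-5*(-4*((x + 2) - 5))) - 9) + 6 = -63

Step 1. [((-5*(-4*((x + 2) - 5))) - 9) + 6 = -63] +6 is outermost — subtract 6 both sides ⇒ sub: (-5*(-4*((x + 2) - 5))) - 9 = -69.
Step 2. [(-5*(-4*((x + 2) - 5))) - 9 = -69] -9 is outermost — add 9 both sides. So sub: -5*(-4*((x + 2) - 5)) = -60.
Step 3. [-5*(-4*((x + 2) - 5)) = -60] LHS = -5·(…); ÷-5 both sides ⇒ div: -4*((x + 2) - 5) = 12.
Step 4. [-4*((x + 2) - 5) = 12] LHS = -4·(…); ÷-4 both sides ⇒ div: (x + 2) - 5 = -3.
Step 5. [(x + 2) - 5 = -3] -5 is outermost — add 5 both sides, so sub: x + 2 = 2.
Step 6. [x + 2 = 2] +2 is outermost — subtract 2 both sides, so sub: x = 0.

Answer: x ∈ {0}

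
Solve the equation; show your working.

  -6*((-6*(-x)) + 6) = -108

Step 1. [-6*((-6*(-x)) + 6) = -108] divide by the outer -6. So div: (-6*(-x)) + 6 = 18.
Step 2. [(-6*(-x)) + 6 = 18] 6 comes off first (subtract 6) ⇒ sub: -6*(-x) = 12.
Step 3. [-6*(-x) = 12] leading coefficient -6: divide by -6, so div: -x = -2.
Step 4. [-x = -2] flip signs both sides. So neg: x = 2.

Answer: x ∈ {2}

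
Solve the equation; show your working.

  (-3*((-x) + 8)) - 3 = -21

Step 1. [(-3*((-x) + 8)) - 3 = -21] -3 divides every term; factor it out. So factor: ((-x) + 8) + 1 = 7.
Step 2. [((-x) + 8) + 1 = 7] 1 comes off first (subtract 1) ⇒ sub: (-x) + 8 = 6.
Step 3. [(-x) + 8 = 6] subtract 8: x sits inside (… + 8), so sub: -x = -2.
Step 4. [-x = -2] flip signs both sides, so neg: x = 2.

Answer: x ∈ {2}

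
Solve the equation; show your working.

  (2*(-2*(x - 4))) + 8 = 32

Step 1. [(2*(-2*(x - 4))) + 8 = 32] 2 | LHS and 2 | 32: pull 2 out ⇒ factor: (-2*(x - 4)) + 4 = 16.
Step 2. [(-2*(x - 4)) + 4 = 16] peel the +4: subtract 4 from each side ⇒ sub: -2*(x - 4) = 12.
Step 3. [-2*(x - 4) = 12] -2·(inner) — divide through by -2. So div: x - 4 = -6.
Step 4. [x - 4 = -6] -4 is outermost — add 4 both sides. So sub: x = -2.

Answer: x ∈ {-2}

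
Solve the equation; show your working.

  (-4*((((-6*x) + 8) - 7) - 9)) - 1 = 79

Step 1. [(-4*((((-6*x) + 8) - 7) - 9)) - 1 = 79] the outer -1 inverts by adding 1 ⇒ sub: -4*((((-6*x) + 8) - 7) - 9) = 80.
Step 2. [-4*((((-6*x) + 8) - 7) - 9) = 80] LHS = -4·(…); ÷-4 both sides ⇒ div: (((-6*x) + 8) - 7) - 9 = -20.
Step 3. [(((-6*x) + 8) - 7) - 9 = -20] 9 comes off first (add 9). So sub: ((-6*x) + 8) - 7 = -11.
Step 4. [((-6*x) + 8) - 7 = -11] add 7: x sits inside (… - 7) ⇒ sub: (-6*x) + 8 = -4.
Step 5. [(-6*x) + 8 = -4] subtract 8: x sits inside (… + 8). So sub: -6*x = -12.
Step 6. [-6*x = -12] leading coefficient -6: divide by -6. So div: x = 2.

Answer: x ∈ {2}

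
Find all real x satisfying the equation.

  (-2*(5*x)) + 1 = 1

Step 1. [(-2*(5*x)) + 1 = 1] subtract 1: x sits inside (… + 1). So sub: -2*(5*x) = 0.
Step 2. [-2*(5*x) = 0] -2 out front; divide by -2. So div: 5*x = 0.
Step 3. [5*x = 0] 5·(inner) — divide through by 5, so div: x = 0.

Answer: x ∈ {0}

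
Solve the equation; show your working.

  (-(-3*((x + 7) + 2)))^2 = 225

Step 1. [(-(-3*((x + 7) + 2)))^2 = 225] LHS squared, RHS 225 ≥ 0: apply √ (±). So sqrt: -(-3*((x + 7) + 2)) = 15 or -15.
Step 2. [-(-3*((x + 7) + 2)) = 15 or -15] leading − — multiply by −1, so neg: -3*((x + 7) + 2) = -15 or 15.
Step 3. [-3*((x + 7) + 2) = -15 or 15] divide by the outer -3. So div: (x + 7) + 2 = 5 or -5.
Step 4. [(x + 7) + 2 = 5 or -5] 2 comes off first (subtract 2), so sub: x + 7 = 3 or -7.
Step 5. [x + 7 = 3 or -7] subtract 7: x sits inside (… + 7) ⇒ sub: x = -4 or -14.

Answer: x ∈ {-14, -4}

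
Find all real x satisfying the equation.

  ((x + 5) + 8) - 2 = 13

Step 1. [((x + 5) + 8) - 2 = 13] add 2: x sits inside (… - 2), so sub: (x + 5) + 8 = 15.
Step 2. [(x + 5) + 8 = 15] subtract 8: x sits inside (… + 8), so sub: x + 5 = 7.
Step 3. [x + 5 = 7] subtract 5: x sits inside (… + 5). So sub: x = 2.

Answer: x ∈ {2}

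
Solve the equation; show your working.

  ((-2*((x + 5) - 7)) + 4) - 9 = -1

Step 1. [((-2*((x + 5) - 7)) + 4) - 9 = -1] the outer -9 inverts by adding 9. So sub: (-2*((x + 5) - 7)) + 4 = 8.
Step 2. [(-2*((x + 5) - 7)) + 4 = 8] 4 comes off first (subtract 4), so sub: -2*((x + 5) - 7) = 4.
Step 3. [-2*((x + 5) - 7) = 4] -2·(inner) — divide through by -2 ⇒ div: (x + 5) - 7 = -2.
Step 4. [(x + 5) - 7 = -2] peel the -7: add 7 from each side ⇒ sub: x + 5 = 5.
Step 5. [x + 5 = 5] 5 comes off first (subtract 5) ⇒ sub: x = 0.

Answer: x ∈ {0}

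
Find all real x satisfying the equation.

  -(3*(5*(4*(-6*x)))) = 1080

Step 1. [-(3*(5*(4*(-6*x)))) = 1080] flip signs both sides, so neg: 3*(5*(4*(-6*x))) = -1080.
Step 2. [3*(5*(4*(-6*x))) = -1080] LHS = 3·(…); ÷3 both sides, so div: 5*(4*(-6*x)) = -360.
Step 3. [5*(4*(-6*x)) = -360] divide by the outer 5. So div: 4*(-6*x) = -72.
Step 4. [4*(-6*x) = -72] 4·(inner) — divide through by 4, so div: -6*x = -18.
Step 5. [-6*x = -18] leading coefficient -6: divide by -6, so div: x = 3.

Answer: x ∈ {3}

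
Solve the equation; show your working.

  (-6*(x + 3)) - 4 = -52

Step 1. [(-6*(x + 3)) - 4 = -52] the outer -4 inverts by adding 4. So sub: -6*(x + 3) = -48.
Step 2. [-6*(x + 3) = -48] LHS = -6·(…); ÷-6 both sides. So div: x + 3 = 8.
Step 3. [x + 3 = 8] 3 comes off first (subtract 3). So sub: x = 5.

Answer: x ∈ {5}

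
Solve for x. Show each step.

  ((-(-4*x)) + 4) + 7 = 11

Step 1. [((-(-4*x)) + 4) + 7 = 11] the outer +7 inverts by subtracting 7, so sub: (-(-4*x)) + 4 = 4.
Step 2. [(-(-4*x)) + 4 = 4] subtract 4: x sits inside (… + 4). So sub: -(-4*x) = 0.
Step 3. [-(-4*x) = 0] LHS negated; negate both sides, so neg: -4*x = 0.
Step 4. [-4*x = 0] -4 out front; divide by -4, so div: x = 0.

Answer: x ∈ {0}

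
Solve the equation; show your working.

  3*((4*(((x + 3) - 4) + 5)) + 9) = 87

Step 1. [3*((4*(((x + 3) - 4) + 5)) + 9) = 87] 3 out front; divide by 3 ⇒ div: (4*(((x + 3) - 4) + 5)) + 9 = 29.
Step 2. [(4*(((x + 3) - 4) + 5)) + 9 = 29] subtract 9: x sits inside (… + 9). So sub: 4*(((x + 3) - 4) + 5) = 20.
Step 3. [4*(((x + 3) - 4) + 5) = 20] LHS = 4·(…); ÷4 both sides ⇒ div: ((x + 3) - 4) + 5 = 5.
Step 4. [((x + 3) - 4) + 5 = 5] +5 is outermost — subtract 5 both sides. So sub: (x + 3) - 4 = 0.
Step 5. [(x + 3) - 4 = 0] the outer -4 inverts by adding 4. So sub: x + 3 = 4.
Step 6. [x + 3 = 4] 3 comes off first (subtract 3), so sub: x = 1.

Answer: x ∈ {1}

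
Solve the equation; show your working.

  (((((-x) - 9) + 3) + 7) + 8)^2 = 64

Step 1. [(((((-x) - 9) + 3) + 7) + 8)^2 = 64] LHS squared, RHS 64 ≥ 0: apply √ (±) ⇒ sqrt: ((((-x) - 9) + 3) + 7) + 8 = 8 or -8.
Step 2. [((((-x) - 9) + 3) + 7) + 8 = 8 or -8] +8 is outermost — subtract 8 both sides, so sub: (((-x) - 9) + 3) + 7 = 0 or -16.
Step 3. [(((-x) - 9) + 3) + 7 = 0 or -16] peel the +7: subtract 7 from each side. So sub: ((-x) - 9) + 3 = -7 or -23.
Step 4. [((-x) - 9) + 3 = -7 or -23] 3 comes off first (subtract 3). So sub: (-x) - 9 = -10 or -26.
Step 5. [(-x) - 9 = -10 or -26] -9 is outermost — add 9 both sides, so sub: -x = -1 or -17.
Step 6. [-x = -1 or -17] leading − — multiply by −1 ⇒ neg: x = 1 or 17.

Answer: x ∈ {1, 17}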